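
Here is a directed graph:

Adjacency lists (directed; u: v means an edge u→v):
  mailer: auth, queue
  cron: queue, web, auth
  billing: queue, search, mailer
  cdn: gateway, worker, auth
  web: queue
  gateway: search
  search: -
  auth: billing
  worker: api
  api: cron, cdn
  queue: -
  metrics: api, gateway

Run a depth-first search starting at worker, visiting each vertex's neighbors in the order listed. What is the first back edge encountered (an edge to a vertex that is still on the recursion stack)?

mailer→auth

DFS from worker (visiting each vertex's neighbors in the order listed); mark gray on enter, black on exit:
worker gray
  api gray
    cron gray
      queue gray
      queue black
      web gray
        web→queue: queue black — skip
      web black
      auth gray
        billing gray
          billing→queue: queue black — skip
          search gray
          search black
          mailer gray
            mailer→auth: auth is gray → back edge
First back edge: mailer → auth.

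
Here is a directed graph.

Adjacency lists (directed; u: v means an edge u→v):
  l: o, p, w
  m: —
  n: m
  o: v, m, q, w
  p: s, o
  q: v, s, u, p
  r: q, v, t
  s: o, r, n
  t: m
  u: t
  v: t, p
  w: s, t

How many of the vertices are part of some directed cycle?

7

A vertex is on a directed cycle iff it belongs to a strongly connected component of size ≥ 2 (or has a self-loop).
The vertices on cycles are {o, p, q, r, s, v, w} — 7 in total.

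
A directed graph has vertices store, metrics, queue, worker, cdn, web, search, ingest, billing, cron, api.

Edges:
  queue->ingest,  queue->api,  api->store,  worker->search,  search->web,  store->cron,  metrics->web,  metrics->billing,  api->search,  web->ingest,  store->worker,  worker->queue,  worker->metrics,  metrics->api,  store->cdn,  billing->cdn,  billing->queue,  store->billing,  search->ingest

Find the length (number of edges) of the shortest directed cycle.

For each vertex v, BFS finds the shortest path from v back to v.
The shortest such closed walk is store → worker → queue → api → store, length 4.

4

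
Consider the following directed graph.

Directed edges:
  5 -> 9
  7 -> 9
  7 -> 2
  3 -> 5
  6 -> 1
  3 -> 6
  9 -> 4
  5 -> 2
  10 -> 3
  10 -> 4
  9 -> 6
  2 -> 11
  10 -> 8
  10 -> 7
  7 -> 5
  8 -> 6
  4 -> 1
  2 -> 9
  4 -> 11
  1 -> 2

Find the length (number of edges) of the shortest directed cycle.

For each vertex v, BFS finds the shortest path from v back to v.
The shortest such closed walk is 4 → 1 → 2 → 9 → 4, length 4.

4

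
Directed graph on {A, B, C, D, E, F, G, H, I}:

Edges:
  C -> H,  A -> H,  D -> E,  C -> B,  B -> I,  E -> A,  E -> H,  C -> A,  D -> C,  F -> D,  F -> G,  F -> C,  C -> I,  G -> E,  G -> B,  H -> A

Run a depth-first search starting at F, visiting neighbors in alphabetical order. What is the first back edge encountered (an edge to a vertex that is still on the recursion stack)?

DFS from F (visiting neighbors in alphabetical order); mark gray on enter, black on exit:
F gray
  C gray
    A gray
      H gray
        H→A: A is gray → back edge
First back edge: H → A.

H→A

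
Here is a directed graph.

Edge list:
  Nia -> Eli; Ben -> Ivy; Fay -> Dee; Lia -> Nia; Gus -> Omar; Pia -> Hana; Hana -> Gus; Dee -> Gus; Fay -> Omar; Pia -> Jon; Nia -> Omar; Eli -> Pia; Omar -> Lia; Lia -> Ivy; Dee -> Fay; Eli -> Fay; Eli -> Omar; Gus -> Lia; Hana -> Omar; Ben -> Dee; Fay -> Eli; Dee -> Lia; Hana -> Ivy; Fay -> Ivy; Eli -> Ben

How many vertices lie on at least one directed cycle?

10

A vertex is on a directed cycle iff it belongs to a strongly connected component of size ≥ 2 (or has a self-loop).
The vertices on cycles are {Ben, Dee, Eli, Fay, Gus, Lia, Nia, Pia, Hana, Omar} — 10 in total.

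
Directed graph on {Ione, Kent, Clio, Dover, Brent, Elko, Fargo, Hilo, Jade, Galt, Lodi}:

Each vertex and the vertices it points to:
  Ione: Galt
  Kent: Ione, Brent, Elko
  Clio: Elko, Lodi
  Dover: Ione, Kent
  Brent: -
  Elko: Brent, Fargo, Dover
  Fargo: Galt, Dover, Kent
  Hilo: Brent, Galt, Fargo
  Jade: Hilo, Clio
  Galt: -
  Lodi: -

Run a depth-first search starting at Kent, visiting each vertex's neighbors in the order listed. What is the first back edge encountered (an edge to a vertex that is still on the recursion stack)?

DFS from Kent (visiting each vertex's neighbors in the order listed); mark gray on enter, black on exit:
Kent gray
  Ione gray
    Galt gray
    Galt black
  Ione black
  Brent gray
  Brent black
  Elko gray
    Elko→Brent: Brent black — skip
    Fargo gray
      Fargo→Galt: Galt black — skip
      Dover gray
        Dover→Ione: Ione black — skip
        Dover→Kent: Kent is gray → back edge
First back edge: Dover → Kent.

Dover->Kent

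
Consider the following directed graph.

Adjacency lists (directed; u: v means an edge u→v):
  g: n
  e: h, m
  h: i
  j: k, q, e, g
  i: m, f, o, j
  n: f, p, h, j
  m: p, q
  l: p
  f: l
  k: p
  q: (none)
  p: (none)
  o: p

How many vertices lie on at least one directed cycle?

6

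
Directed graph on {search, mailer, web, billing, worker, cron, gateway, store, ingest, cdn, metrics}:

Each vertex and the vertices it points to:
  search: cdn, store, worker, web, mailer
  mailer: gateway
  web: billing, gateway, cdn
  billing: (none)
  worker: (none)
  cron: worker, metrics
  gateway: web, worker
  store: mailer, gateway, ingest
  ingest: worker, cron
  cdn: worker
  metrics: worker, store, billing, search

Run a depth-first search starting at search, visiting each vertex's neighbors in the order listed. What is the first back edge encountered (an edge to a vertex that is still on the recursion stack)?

DFS from search (visiting each vertex's neighbors in the order listed); mark gray on enter, black on exit:
search gray
  cdn gray
    worker gray
    worker black
  cdn black
  store gray
    mailer gray
      gateway gray
        web gray
          billing gray
          billing black
          web→gateway: gateway is gray → back edge
First back edge: web → gateway.

web→gateway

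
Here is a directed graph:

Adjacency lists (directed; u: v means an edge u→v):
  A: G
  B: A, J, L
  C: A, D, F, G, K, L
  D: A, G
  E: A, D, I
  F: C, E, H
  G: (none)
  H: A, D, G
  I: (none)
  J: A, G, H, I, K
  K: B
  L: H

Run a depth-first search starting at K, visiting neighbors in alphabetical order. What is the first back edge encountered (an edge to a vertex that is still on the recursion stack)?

DFS from K (visiting neighbors in alphabetical order); mark gray on enter, black on exit:
K gray
  B gray
    A gray
      G gray
      G black
    A black
    J gray
      J→A: A black — skip
      J→G: G black — skip
      H gray
        H→A: A black — skip
        D gray
          D→A: A black — skip
          D→G: G black — skip
        D black
        H→G: G black — skip
      H black
      I gray
      I black
      J→K: K is gray → back edge
First back edge: J → K.

J->K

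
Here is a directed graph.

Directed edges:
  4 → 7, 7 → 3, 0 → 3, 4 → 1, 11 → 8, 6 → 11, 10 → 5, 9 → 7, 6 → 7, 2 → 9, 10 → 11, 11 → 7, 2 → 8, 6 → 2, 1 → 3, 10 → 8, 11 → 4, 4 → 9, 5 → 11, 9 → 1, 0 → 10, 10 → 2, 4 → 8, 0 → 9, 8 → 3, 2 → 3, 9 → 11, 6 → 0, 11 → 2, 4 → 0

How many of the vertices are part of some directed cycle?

A vertex is on a directed cycle iff it belongs to a strongly connected component of size ≥ 2 (or has a self-loop).
The vertices on cycles are {0, 2, 4, 5, 9, 10, 11} — 7 in total.

7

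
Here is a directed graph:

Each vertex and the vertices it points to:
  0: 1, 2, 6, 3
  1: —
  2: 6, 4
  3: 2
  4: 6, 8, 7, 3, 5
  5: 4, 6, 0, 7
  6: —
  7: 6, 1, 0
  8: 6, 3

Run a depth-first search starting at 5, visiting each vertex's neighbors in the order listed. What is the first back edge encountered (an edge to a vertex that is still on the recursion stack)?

DFS from 5 (visiting each vertex's neighbors in the order listed); mark gray on enter, black on exit:
5 gray
  4 gray
    6 gray
    6 black
    8 gray
      8→6: 6 black — skip
      3 gray
        2 gray
          2→6: 6 black — skip
          2→4: 4 is gray → back edge
First back edge: 2 → 4.

2->4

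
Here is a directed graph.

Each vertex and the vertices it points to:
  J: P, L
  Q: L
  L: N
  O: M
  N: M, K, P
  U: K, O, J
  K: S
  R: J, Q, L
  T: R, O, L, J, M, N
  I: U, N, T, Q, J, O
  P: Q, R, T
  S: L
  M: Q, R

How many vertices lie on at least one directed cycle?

11

A vertex is on a directed cycle iff it belongs to a strongly connected component of size ≥ 2 (or has a self-loop).
The vertices on cycles are {J, K, L, M, N, O, P, Q, R, S, T} — 11 in total.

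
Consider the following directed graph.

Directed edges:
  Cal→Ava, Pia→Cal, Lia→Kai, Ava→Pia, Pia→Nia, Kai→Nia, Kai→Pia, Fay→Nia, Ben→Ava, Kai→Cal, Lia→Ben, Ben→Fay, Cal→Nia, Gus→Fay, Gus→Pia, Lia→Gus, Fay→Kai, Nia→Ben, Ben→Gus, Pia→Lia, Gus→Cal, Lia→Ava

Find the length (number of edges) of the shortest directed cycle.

3

For each vertex v, BFS finds the shortest path from v back to v.
The shortest such closed walk is Lia → Ava → Pia → Lia, length 3.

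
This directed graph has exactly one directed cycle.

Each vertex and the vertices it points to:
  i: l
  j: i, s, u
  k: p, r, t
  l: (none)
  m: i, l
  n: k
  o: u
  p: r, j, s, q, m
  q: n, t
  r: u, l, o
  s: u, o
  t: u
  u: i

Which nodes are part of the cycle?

DFS with gray/black marking from k:
k gray
  p gray
    r gray
      u gray
        i gray
          l gray
          l black
        i black
      u black
      r→l: l black — skip
      o gray
        o→u: u black — skip
      o black
    r black
    j gray
      j→i: i black — skip
      s gray
        s→u: u black — skip
        s→o: o black — skip
      s black
      j→u: u black — skip
    j black
    p→s: s black — skip
    q gray
      n gray
        n→k: k is gray → back edge
Back edge closes the cycle k → p → q → n → k; its vertices are {k, n, p, q}.

k, n, p, q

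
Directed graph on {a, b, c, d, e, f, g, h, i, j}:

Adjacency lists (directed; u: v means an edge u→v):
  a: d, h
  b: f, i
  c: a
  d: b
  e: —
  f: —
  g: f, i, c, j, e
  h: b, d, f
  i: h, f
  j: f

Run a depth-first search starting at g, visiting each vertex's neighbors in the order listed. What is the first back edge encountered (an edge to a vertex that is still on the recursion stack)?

DFS from g (visiting each vertex's neighbors in the order listed); mark gray on enter, black on exit:
g gray
  f gray
  f black
  i gray
    h gray
      b gray
        b→f: f black — skip
        b→i: i is gray → back edge
First back edge: b → i.

b->i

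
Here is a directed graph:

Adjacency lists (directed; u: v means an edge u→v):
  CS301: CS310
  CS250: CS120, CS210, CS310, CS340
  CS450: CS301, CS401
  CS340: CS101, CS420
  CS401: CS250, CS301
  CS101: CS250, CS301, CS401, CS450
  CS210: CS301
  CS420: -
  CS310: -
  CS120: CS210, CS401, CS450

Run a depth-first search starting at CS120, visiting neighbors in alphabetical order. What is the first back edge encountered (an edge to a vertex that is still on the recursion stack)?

CS250->CS120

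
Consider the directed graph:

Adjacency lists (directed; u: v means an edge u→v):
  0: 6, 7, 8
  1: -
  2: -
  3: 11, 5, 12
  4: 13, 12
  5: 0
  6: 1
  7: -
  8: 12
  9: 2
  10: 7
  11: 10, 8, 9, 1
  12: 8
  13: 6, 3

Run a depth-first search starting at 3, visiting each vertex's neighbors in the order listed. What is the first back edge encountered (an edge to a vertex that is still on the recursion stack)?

DFS from 3 (visiting each vertex's neighbors in the order listed); mark gray on enter, black on exit:
3 gray
  11 gray
    10 gray
      7 gray
      7 black
    10 black
    8 gray
      12 gray
        12→8: 8 is gray → back edge
First back edge: 12 → 8.

12->8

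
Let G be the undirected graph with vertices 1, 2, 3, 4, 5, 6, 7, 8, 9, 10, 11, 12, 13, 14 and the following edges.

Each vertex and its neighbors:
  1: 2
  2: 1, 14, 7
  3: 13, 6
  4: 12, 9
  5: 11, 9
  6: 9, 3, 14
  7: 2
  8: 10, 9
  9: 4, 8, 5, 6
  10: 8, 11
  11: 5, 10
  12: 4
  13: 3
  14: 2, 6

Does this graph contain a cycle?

Yes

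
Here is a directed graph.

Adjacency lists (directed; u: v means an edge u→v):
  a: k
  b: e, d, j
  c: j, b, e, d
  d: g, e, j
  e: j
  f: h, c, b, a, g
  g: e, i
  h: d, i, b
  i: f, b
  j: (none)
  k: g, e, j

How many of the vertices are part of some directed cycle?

9

A vertex is on a directed cycle iff it belongs to a strongly connected component of size ≥ 2 (or has a self-loop).
The vertices on cycles are {a, b, c, d, f, g, h, i, k} — 9 in total.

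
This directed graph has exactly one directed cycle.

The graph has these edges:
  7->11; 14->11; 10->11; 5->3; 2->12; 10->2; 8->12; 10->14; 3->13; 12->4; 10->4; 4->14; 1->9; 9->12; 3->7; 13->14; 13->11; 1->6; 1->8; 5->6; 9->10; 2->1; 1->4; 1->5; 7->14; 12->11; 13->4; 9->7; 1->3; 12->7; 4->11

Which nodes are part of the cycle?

DFS with gray/black marking from 1:
1 gray
  8 gray
    12 gray
      4 gray
        11 gray
        11 black
        14 gray
          14→11: 11 black — skip
        14 black
      4 black
      12→11: 11 black — skip
      7 gray
        7→14: 14 black — skip
        7→11: 11 black — skip
      7 black
    12 black
  8 black
  9 gray
    10 gray
      10→11: 11 black — skip
      10→4: 4 black — skip
      10→14: 14 black — skip
      2 gray
        2→1: 1 is gray → back edge
Back edge closes the cycle 1 → 9 → 10 → 2 → 1; its vertices are {1, 2, 9, 10}.

1, 2, 9, 10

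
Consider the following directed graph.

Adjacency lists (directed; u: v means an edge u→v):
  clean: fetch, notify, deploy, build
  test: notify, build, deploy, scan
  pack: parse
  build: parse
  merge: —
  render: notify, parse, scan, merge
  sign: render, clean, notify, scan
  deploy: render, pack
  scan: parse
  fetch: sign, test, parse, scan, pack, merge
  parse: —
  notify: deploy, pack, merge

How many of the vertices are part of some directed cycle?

6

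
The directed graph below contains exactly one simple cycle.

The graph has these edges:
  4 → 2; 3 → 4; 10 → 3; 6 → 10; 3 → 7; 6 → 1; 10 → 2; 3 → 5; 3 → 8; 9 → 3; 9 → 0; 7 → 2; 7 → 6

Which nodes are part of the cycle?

3, 6, 7, 10

DFS with gray/black marking from 3:
3 gray
  7 gray
    6 gray
      1 gray
      1 black
      10 gray
        2 gray
        2 black
        10→3: 3 is gray → back edge
Back edge closes the cycle 3 → 7 → 6 → 10 → 3; its vertices are {3, 6, 7, 10}.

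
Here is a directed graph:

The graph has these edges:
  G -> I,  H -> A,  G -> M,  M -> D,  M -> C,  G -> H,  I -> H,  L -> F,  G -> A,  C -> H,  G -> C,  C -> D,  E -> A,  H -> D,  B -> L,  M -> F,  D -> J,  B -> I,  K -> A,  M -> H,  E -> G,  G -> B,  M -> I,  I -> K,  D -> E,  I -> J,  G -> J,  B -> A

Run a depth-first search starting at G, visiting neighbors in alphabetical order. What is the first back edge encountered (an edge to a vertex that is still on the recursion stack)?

E→G

DFS from G (visiting neighbors in alphabetical order); mark gray on enter, black on exit:
G gray
  A gray
  A black
  B gray
    B→A: A black — skip
    I gray
      H gray
        H→A: A black — skip
        D gray
          E gray
            E→A: A black — skip
            E→G: G is gray → back edge
First back edge: E → G.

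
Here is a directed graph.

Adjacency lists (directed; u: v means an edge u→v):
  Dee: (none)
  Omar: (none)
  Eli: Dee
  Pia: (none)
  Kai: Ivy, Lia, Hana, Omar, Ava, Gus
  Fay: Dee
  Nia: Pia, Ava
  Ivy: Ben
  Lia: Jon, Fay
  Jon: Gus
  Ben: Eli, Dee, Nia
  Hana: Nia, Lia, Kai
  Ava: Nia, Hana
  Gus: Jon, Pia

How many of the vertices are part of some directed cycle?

8

A vertex is on a directed cycle iff it belongs to a strongly connected component of size ≥ 2 (or has a self-loop).
The vertices on cycles are {Ava, Ben, Gus, Ivy, Jon, Kai, Nia, Hana} — 8 in total.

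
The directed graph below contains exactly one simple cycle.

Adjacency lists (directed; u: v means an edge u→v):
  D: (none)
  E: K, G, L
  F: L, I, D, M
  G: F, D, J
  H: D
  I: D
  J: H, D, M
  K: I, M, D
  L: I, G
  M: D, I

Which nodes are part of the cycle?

F, G, L

DFS with gray/black marking from G:
G gray
  F gray
    L gray
      I gray
        D gray
        D black
      I black
      L→G: G is gray → back edge
Back edge closes the cycle G → F → L → G; its vertices are {F, G, L}.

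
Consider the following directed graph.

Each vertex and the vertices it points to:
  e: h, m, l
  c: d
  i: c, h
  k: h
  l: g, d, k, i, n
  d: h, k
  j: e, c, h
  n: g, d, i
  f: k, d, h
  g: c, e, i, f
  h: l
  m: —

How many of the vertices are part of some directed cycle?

A vertex is on a directed cycle iff it belongs to a strongly connected component of size ≥ 2 (or has a self-loop).
The vertices on cycles are {c, d, e, f, g, h, i, k, l, n} — 10 in total.

10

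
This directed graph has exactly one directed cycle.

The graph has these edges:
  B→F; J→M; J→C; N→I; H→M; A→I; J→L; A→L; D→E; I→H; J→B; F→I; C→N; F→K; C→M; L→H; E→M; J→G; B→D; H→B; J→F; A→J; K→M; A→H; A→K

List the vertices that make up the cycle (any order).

DFS with gray/black marking from B:
B gray
  D gray
    E gray
      M gray
      M black
    E black
  D black
  F gray
    K gray
      K→M: M black — skip
    K black
    I gray
      H gray
        H→M: M black — skip
        H→B: B is gray → back edge
Back edge closes the cycle B → F → I → H → B; its vertices are {B, F, H, I}.

B, F, H, I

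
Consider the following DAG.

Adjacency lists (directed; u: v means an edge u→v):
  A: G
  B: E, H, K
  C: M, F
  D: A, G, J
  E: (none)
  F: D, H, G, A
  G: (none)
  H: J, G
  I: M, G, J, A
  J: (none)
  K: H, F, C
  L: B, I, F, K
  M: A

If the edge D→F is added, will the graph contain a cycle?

Yes

Adding D→F creates a cycle iff F can already reach D.
Path from F: F → D.
So F → … → D → F is a cycle.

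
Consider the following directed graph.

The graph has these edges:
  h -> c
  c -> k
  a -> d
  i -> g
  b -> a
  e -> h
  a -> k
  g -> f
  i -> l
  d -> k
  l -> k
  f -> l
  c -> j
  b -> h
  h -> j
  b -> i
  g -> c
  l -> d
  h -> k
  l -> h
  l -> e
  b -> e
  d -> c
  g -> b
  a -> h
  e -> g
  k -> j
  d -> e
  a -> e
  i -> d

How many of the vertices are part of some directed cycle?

8

A vertex is on a directed cycle iff it belongs to a strongly connected component of size ≥ 2 (or has a self-loop).
The vertices on cycles are {a, b, d, e, f, g, i, l} — 8 in total.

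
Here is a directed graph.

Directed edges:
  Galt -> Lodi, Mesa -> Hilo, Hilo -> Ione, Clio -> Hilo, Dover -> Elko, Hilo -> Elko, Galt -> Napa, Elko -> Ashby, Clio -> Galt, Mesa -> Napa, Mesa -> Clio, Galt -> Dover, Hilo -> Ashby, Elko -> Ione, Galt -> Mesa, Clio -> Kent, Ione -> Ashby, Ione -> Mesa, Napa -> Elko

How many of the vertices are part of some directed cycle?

A vertex is on a directed cycle iff it belongs to a strongly connected component of size ≥ 2 (or has a self-loop).
The vertices on cycles are {Clio, Elko, Galt, Hilo, Ione, Mesa, Napa, Dover} — 8 in total.

8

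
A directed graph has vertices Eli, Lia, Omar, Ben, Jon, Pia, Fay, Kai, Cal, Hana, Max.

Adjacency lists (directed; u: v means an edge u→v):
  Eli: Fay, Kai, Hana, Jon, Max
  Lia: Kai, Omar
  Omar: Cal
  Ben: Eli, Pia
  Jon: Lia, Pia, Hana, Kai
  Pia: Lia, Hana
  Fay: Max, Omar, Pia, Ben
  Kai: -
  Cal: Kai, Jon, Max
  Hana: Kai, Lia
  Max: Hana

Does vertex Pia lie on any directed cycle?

Yes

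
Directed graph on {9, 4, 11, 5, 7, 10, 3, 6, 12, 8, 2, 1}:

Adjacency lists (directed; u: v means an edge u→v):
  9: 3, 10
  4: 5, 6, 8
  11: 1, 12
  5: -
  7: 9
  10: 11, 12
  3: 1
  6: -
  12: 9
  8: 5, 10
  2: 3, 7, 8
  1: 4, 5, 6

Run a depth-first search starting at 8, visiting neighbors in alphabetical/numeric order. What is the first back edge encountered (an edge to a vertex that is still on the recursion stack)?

DFS from 8 (visiting neighbors in alphabetical/numeric order); mark gray on enter, black on exit:
8 gray
  5 gray
  5 black
  10 gray
    11 gray
      1 gray
        4 gray
          4→5: 5 black — skip
          6 gray
          6 black
          4→8: 8 is gray → back edge
First back edge: 4 → 8.

4→8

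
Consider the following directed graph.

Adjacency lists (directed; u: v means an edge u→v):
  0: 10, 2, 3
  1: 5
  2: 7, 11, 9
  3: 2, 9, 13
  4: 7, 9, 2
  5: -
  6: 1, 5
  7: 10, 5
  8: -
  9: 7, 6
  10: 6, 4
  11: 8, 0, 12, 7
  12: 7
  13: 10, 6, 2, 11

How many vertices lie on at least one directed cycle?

A vertex is on a directed cycle iff it belongs to a strongly connected component of size ≥ 2 (or has a self-loop).
The vertices on cycles are {0, 2, 3, 4, 7, 9, 10, 11, 12, 13} — 10 in total.

10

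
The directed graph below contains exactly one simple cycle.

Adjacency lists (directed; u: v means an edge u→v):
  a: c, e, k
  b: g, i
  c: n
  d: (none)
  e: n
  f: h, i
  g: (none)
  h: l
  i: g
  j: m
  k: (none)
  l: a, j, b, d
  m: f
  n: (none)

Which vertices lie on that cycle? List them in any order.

f, h, j, l, m

DFS with gray/black marking from l:
l gray
  a gray
    c gray
      n gray
      n black
    c black
    e gray
      e→n: n black — skip
    e black
    k gray
    k black
  a black
  j gray
    m gray
      f gray
        h gray
          h→l: l is gray → back edge
Back edge closes the cycle l → j → m → f → h → l; its vertices are {f, h, j, l, m}.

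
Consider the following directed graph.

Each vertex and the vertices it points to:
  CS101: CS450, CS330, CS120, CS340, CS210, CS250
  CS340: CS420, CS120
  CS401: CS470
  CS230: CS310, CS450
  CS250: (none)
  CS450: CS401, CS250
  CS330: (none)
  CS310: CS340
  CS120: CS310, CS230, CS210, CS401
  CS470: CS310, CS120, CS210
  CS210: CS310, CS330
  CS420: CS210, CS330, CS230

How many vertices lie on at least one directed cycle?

A vertex is on a directed cycle iff it belongs to a strongly connected component of size ≥ 2 (or has a self-loop).
The vertices on cycles are {CS120, CS210, CS230, CS310, CS340, CS401, CS420, CS450, CS470} — 9 in total.

9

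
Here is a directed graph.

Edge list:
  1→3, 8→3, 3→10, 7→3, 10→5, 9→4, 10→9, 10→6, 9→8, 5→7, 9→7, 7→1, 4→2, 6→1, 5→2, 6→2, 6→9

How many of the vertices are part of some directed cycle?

8

A vertex is on a directed cycle iff it belongs to a strongly connected component of size ≥ 2 (or has a self-loop).
The vertices on cycles are {1, 3, 5, 6, 7, 8, 9, 10} — 8 in total.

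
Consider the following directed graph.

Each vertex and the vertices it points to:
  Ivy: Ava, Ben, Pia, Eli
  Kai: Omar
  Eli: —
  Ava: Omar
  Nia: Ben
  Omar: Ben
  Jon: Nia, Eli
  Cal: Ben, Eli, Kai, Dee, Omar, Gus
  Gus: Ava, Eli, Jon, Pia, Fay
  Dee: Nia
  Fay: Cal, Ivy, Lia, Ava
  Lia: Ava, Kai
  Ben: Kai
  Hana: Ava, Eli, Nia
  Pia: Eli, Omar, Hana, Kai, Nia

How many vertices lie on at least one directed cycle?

A vertex is on a directed cycle iff it belongs to a strongly connected component of size ≥ 2 (or has a self-loop).
The vertices on cycles are {Ben, Cal, Fay, Gus, Kai, Omar} — 6 in total.

6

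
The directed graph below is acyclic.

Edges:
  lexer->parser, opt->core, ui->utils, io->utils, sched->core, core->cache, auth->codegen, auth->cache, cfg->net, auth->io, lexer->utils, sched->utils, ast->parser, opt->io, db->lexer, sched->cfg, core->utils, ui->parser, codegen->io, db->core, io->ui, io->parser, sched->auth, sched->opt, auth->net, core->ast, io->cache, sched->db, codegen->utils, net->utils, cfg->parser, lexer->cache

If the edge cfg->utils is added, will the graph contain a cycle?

No

Adding cfg→utils creates a cycle iff utils can already reach cfg.
Explore from utils: no path reaches cfg. The graph stays acyclic.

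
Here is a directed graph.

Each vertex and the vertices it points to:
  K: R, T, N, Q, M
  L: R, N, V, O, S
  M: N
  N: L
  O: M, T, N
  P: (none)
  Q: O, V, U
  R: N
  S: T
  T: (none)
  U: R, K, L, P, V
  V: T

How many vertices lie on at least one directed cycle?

8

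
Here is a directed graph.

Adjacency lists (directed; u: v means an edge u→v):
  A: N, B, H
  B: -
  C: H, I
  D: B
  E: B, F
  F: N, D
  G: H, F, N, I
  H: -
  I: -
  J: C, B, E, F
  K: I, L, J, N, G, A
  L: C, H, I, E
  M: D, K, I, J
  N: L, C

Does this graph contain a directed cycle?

Yes

DFS with white/gray/black marking, starting from A:
A gray
  N gray
    L gray
      C gray
        H gray
        H black
        I gray
        I black
      C black
      L→H: H black — skip
      L→I: I black — skip
      E gray
        B gray
        B black
        F gray
          F→N: N is gray → back edge
Back edge found, so a cycle exists: N → L → E → F → N.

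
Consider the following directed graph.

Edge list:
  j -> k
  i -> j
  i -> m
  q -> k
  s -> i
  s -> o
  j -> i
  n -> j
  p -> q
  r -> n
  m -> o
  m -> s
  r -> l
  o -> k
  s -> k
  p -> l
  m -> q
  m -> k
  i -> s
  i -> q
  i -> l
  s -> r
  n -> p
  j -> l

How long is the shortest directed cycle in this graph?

2

For each vertex v, BFS finds the shortest path from v back to v.
The shortest such closed walk is s → i → s, length 2.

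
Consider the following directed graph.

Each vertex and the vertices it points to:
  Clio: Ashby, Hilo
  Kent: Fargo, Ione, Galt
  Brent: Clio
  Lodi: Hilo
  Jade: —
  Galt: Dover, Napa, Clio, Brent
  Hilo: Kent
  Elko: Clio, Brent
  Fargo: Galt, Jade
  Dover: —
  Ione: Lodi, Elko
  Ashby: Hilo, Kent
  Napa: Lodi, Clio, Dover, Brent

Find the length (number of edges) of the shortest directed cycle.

For each vertex v, BFS finds the shortest path from v back to v.
The shortest such closed walk is Ashby → Kent → Galt → Clio → Ashby, length 4.

4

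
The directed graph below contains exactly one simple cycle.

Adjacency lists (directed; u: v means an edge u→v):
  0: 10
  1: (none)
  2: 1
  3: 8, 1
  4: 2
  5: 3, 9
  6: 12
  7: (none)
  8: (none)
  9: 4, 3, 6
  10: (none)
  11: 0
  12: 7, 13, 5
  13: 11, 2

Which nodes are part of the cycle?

5, 6, 9, 12

DFS with gray/black marking from 12:
12 gray
  7 gray
  7 black
  13 gray
    11 gray
      0 gray
        10 gray
        10 black
      0 black
    11 black
    2 gray
      1 gray
      1 black
    2 black
  13 black
  5 gray
    3 gray
      8 gray
      8 black
      3→1: 1 black — skip
    3 black
    9 gray
      4 gray
        4→2: 2 black — skip
      4 black
      9→3: 3 black — skip
      6 gray
        6→12: 12 is gray → back edge
Back edge closes the cycle 12 → 5 → 9 → 6 → 12; its vertices are {5, 6, 9, 12}.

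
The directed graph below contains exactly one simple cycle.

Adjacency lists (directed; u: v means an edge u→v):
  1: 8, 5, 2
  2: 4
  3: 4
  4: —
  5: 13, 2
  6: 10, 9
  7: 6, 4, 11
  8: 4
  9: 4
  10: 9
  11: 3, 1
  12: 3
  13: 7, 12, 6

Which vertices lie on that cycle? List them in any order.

DFS with gray/black marking from 1:
1 gray
  8 gray
    4 gray
    4 black
  8 black
  5 gray
    13 gray
      7 gray
        6 gray
          10 gray
            9 gray
              9→4: 4 black — skip
            9 black
          10 black
          6→9: 9 black — skip
        6 black
        7→4: 4 black — skip
        11 gray
          3 gray
            3→4: 4 black — skip
          3 black
          11→1: 1 is gray → back edge
Back edge closes the cycle 1 → 5 → 13 → 7 → 11 → 1; its vertices are {1, 5, 7, 11, 13}.

1, 5, 7, 11, 13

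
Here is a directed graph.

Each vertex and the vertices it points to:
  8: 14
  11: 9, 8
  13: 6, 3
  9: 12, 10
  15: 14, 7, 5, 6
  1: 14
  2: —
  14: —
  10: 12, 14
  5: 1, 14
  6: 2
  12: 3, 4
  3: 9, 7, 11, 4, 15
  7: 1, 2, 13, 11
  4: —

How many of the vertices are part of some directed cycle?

A vertex is on a directed cycle iff it belongs to a strongly connected component of size ≥ 2 (or has a self-loop).
The vertices on cycles are {3, 7, 9, 10, 11, 12, 13, 15} — 8 in total.

8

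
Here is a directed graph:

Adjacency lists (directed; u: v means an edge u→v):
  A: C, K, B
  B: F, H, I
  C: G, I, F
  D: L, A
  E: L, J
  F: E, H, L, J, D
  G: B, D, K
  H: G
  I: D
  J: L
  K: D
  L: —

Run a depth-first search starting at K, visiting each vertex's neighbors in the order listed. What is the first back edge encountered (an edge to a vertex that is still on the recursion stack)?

DFS from K (visiting each vertex's neighbors in the order listed); mark gray on enter, black on exit:
K gray
  D gray
    L gray
    L black
    A gray
      C gray
        G gray
          B gray
            F gray
              E gray
                E→L: L black — skip
                J gray
                  J→L: L black — skip
                J black
              E black
              H gray
                H→G: G is gray → back edge
First back edge: H → G.

H->G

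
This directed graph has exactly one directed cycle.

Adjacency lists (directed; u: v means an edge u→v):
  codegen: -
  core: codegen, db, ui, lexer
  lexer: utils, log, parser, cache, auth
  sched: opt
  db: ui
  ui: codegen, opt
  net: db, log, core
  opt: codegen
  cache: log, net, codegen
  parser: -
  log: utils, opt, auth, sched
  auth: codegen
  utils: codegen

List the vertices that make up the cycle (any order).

net, core, cache, lexer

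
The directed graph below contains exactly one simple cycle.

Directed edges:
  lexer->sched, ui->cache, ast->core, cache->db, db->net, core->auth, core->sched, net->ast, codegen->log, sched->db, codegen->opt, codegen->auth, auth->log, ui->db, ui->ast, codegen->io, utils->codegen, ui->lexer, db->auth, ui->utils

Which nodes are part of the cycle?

DFS with gray/black marking from ast:
ast gray
  core gray
    auth gray
      log gray
      log black
    auth black
    sched gray
      db gray
        db→auth: auth black — skip
        net gray
          net→ast: ast is gray → back edge
Back edge closes the cycle ast → core → sched → db → net → ast; its vertices are {db, ast, net, core, sched}.

db, ast, net, core, sched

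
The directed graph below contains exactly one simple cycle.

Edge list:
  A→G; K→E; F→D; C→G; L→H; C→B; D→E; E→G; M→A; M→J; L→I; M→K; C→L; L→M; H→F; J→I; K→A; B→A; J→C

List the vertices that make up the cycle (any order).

C, J, L, M

DFS with gray/black marking from C:
C gray
  G gray
  G black
  B gray
    A gray
      A→G: G black — skip
    A black
  B black
  L gray
    H gray
      F gray
        D gray
          E gray
            E→G: G black — skip
          E black
        D black
      F black
    H black
    M gray
      K gray
        K→E: E black — skip
        K→A: A black — skip
      K black
      J gray
        J→C: C is gray → back edge
Back edge closes the cycle C → L → M → J → C; its vertices are {C, J, L, M}.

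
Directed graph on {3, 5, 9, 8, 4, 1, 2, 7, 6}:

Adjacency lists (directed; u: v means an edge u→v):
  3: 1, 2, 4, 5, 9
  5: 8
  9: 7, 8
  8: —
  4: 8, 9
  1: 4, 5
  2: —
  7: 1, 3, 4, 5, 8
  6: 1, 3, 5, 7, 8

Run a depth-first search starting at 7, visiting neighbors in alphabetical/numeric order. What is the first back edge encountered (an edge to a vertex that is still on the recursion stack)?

9→7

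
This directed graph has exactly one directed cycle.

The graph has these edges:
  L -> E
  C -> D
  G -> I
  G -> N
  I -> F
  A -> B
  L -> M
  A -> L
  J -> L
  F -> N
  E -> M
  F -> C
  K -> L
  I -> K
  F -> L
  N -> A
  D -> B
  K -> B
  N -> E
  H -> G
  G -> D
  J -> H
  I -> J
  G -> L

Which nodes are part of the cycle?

DFS with gray/black marking from G:
G gray
  I gray
    F gray
      C gray
        D gray
          B gray
          B black
        D black
      C black
      N gray
        E gray
          M gray
          M black
        E black
        A gray
          A→B: B black — skip
          L gray
            L→E: E black — skip
            L→M: M black — skip
          L black
        A black
      N black
      F→L: L black — skip
    F black
    J gray
      H gray
        H→G: G is gray → back edge
Back edge closes the cycle G → I → J → H → G; its vertices are {G, H, I, J}.

G, H, I, J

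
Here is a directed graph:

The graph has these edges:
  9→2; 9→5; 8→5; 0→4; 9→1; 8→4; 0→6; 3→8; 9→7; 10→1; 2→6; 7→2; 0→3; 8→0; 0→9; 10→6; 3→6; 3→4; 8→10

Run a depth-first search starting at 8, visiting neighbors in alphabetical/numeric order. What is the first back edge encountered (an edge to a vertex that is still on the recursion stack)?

DFS from 8 (visiting neighbors in alphabetical/numeric order); mark gray on enter, black on exit:
8 gray
  0 gray
    3 gray
      4 gray
      4 black
      6 gray
      6 black
      3→8: 8 is gray → back edge
First back edge: 3 → 8.

3->8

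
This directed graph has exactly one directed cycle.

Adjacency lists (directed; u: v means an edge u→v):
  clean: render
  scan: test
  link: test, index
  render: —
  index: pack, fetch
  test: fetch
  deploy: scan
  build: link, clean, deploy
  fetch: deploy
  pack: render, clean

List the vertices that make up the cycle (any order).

DFS with gray/black marking from deploy:
deploy gray
  scan gray
    test gray
      fetch gray
        fetch→deploy: deploy is gray → back edge
Back edge closes the cycle deploy → scan → test → fetch → deploy; its vertices are {scan, test, fetch, deploy}.

scan, test, fetch, deploy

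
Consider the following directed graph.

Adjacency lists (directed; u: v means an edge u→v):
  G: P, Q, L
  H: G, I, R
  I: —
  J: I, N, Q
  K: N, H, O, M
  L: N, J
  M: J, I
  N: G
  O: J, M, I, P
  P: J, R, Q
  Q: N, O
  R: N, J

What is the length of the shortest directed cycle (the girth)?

For each vertex v, BFS finds the shortest path from v back to v.
The shortest such closed walk is O → J → Q → O, length 3.

3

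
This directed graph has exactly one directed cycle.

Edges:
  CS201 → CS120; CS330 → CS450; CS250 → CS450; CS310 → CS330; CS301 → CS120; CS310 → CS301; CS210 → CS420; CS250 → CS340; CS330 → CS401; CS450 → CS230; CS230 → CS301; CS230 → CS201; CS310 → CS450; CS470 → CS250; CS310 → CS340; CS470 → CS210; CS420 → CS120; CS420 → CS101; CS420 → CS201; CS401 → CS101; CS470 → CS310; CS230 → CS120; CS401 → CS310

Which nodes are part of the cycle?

CS310, CS330, CS401

DFS with gray/black marking from CS310:
CS310 gray
  CS301 gray
    CS120 gray
    CS120 black
  CS301 black
  CS450 gray
    CS230 gray
      CS230→CS301: CS301 black — skip
      CS230→CS120: CS120 black — skip
      CS201 gray
        CS201→CS120: CS120 black — skip
      CS201 black
    CS230 black
  CS450 black
  CS330 gray
    CS330→CS450: CS450 black — skip
    CS401 gray
      CS401→CS310: CS310 is gray → back edge
Back edge closes the cycle CS310 → CS330 → CS401 → CS310; its vertices are {CS310, CS330, CS401}.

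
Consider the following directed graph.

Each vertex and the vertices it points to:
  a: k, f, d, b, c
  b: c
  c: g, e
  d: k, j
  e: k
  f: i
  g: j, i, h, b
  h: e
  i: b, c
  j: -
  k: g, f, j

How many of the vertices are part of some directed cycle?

8

A vertex is on a directed cycle iff it belongs to a strongly connected component of size ≥ 2 (or has a self-loop).
The vertices on cycles are {b, c, e, f, g, h, i, k} — 8 in total.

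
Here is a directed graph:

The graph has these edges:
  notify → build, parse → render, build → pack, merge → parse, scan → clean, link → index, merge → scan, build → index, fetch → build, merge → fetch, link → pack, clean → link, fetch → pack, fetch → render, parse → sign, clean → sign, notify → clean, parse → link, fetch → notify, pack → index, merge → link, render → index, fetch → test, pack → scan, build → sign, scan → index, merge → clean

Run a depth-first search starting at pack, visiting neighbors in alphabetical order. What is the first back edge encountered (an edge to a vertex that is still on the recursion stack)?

DFS from pack (visiting neighbors in alphabetical order); mark gray on enter, black on exit:
pack gray
  index gray
  index black
  scan gray
    clean gray
      link gray
        link→index: index black — skip
        link→pack: pack is gray → back edge
First back edge: link → pack.

link→pack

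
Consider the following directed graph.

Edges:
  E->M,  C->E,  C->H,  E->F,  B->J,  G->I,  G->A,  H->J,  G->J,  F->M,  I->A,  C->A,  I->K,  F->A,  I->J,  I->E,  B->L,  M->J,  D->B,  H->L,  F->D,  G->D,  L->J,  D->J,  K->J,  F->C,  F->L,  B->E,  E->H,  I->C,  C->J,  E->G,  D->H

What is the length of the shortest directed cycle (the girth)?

For each vertex v, BFS finds the shortest path from v back to v.
The shortest such closed walk is I → E → G → I, length 3.

3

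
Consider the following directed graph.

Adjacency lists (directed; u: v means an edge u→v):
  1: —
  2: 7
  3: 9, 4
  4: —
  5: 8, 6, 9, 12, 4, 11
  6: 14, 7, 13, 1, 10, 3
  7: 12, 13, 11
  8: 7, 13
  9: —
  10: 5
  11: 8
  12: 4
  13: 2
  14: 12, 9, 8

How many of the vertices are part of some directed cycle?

A vertex is on a directed cycle iff it belongs to a strongly connected component of size ≥ 2 (or has a self-loop).
The vertices on cycles are {2, 5, 6, 7, 8, 10, 11, 13} — 8 in total.

8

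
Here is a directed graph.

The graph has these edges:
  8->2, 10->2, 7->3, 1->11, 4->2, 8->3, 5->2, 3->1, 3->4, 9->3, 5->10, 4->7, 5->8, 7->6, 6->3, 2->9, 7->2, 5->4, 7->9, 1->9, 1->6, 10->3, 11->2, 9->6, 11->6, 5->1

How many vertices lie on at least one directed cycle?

8

A vertex is on a directed cycle iff it belongs to a strongly connected component of size ≥ 2 (or has a self-loop).
The vertices on cycles are {1, 2, 3, 4, 6, 7, 9, 11} — 8 in total.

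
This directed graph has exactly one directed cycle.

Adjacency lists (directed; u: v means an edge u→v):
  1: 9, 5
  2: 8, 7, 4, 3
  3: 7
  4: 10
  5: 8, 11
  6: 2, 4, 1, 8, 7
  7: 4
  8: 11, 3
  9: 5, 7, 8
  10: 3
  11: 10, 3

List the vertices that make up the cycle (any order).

DFS with gray/black marking from 7:
7 gray
  4 gray
    10 gray
      3 gray
        3→7: 7 is gray → back edge
Back edge closes the cycle 7 → 4 → 10 → 3 → 7; its vertices are {3, 4, 7, 10}.

3, 4, 7, 10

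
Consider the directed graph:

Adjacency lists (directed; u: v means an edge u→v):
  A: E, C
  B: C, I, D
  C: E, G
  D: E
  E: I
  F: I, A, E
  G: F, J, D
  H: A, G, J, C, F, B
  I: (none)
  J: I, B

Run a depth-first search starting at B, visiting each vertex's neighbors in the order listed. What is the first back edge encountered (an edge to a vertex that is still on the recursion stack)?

A→C

DFS from B (visiting each vertex's neighbors in the order listed); mark gray on enter, black on exit:
B gray
  C gray
    E gray
      I gray
      I black
    E black
    G gray
      F gray
        F→I: I black — skip
        A gray
          A→E: E black — skip
          A→C: C is gray → back edge
First back edge: A → C.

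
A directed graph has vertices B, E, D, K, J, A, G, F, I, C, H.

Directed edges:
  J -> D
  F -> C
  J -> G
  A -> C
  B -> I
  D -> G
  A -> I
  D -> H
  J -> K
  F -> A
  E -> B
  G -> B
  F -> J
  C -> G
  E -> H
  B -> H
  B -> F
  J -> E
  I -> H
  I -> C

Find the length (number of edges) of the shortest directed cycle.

For each vertex v, BFS finds the shortest path from v back to v.
The shortest such closed walk is F → J → G → B → F, length 4.

4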